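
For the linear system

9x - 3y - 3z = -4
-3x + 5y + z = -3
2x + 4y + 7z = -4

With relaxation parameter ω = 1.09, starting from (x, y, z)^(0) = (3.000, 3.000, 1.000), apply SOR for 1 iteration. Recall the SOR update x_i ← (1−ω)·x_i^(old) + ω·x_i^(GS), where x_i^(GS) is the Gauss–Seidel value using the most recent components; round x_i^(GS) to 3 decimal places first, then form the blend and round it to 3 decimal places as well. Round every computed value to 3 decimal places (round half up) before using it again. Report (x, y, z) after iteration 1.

(0.699, -0.685, -0.504)

Iteration 1:
  x: GS value = (-4 - (-3)·3.000 - (-3)·1.000) / (9) = 0.889;  x ← (1−ω)·3.000 + ω·0.889 = 0.699
  y: GS value = (-3 - (-3)·0.699 - (1)·1.000) / (5) = -0.381;  y ← (1−ω)·3.000 + ω·-0.381 = -0.685
  z: GS value = (-4 - (2)·0.699 - (4)·-0.685) / (7) = -0.380;  z ← (1−ω)·1.000 + ω·-0.380 = -0.504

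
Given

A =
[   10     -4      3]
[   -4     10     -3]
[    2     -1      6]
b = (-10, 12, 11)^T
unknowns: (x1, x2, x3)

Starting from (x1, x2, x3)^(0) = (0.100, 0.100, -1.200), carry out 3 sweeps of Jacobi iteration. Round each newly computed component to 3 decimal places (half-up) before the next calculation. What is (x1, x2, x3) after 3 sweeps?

Iteration 1:
  x1 = (-10 - (-4)·0.100 - (3)·-1.200) / (10) = -0.600
  x2 = (12 - (-4)·0.100 - (-3)·-1.200) / (10) = 0.880
  x3 = (11 - (2)·0.100 - (-1)·0.100) / (6) = 1.817
Iteration 2:
  x1 = (-10 - (-4)·0.880 - (3)·1.817) / (10) = -1.193
  x2 = (12 - (-4)·-0.600 - (-3)·1.817) / (10) = 1.505
  x3 = (11 - (2)·-0.600 - (-1)·0.880) / (6) = 2.180
Iteration 3:
  x1 = (-10 - (-4)·1.505 - (3)·2.180) / (10) = -1.052
  x2 = (12 - (-4)·-1.193 - (-3)·2.180) / (10) = 1.377
  x3 = (11 - (2)·-1.193 - (-1)·1.505) / (6) = 2.482

(-1.052, 1.377, 2.482)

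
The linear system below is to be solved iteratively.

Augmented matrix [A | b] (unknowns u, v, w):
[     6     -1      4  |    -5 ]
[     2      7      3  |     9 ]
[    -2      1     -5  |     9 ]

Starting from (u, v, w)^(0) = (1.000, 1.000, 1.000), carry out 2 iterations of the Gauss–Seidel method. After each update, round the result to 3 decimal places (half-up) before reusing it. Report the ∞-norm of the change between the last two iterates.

1.385

Iteration 1:
  u = (-5 - (-1)·1.000 - (4)·1.000) / (6) = -1.333
  v = (9 - (2)·-1.333 - (3)·1.000) / (7) = 1.238
  w = (9 - (-2)·-1.333 - (1)·1.238) / (-5) = -1.019
Iteration 2:
  u = (-5 - (-1)·1.238 - (4)·-1.019) / (6) = 0.052
  v = (9 - (2)·0.052 - (3)·-1.019) / (7) = 1.708
  w = (9 - (-2)·0.052 - (1)·1.708) / (-5) = -1.479
Change: (1.385, 0.470, -0.460) → max |·| = 1.385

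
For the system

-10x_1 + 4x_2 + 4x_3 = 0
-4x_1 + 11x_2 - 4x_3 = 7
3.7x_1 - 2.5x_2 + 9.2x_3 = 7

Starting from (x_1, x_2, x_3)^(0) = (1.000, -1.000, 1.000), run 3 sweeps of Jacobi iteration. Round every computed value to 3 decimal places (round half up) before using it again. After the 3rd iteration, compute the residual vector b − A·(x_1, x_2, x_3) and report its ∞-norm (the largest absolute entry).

Iteration 1:
  x_1 = (0 - (4)·-1.000 - (4)·1.000) / (-10) = 0.000
  x_2 = (7 - (-4)·1.000 - (-4)·1.000) / (11) = 1.364
  x_3 = (7 - (3.7)·1.000 - (-2.5)·-1.000) / (9.2) = 0.087
Iteration 2:
  x_1 = (0 - (4)·1.364 - (4)·0.087) / (-10) = 0.580
  x_2 = (7 - (-4)·0.000 - (-4)·0.087) / (11) = 0.668
  x_3 = (7 - (3.7)·0.000 - (-2.5)·1.364) / (9.2) = 1.132
Iteration 3:
  x_1 = (0 - (4)·0.668 - (4)·1.132) / (-10) = 0.720
  x_2 = (7 - (-4)·0.580 - (-4)·1.132) / (11) = 1.259
  x_3 = (7 - (3.7)·0.580 - (-2.5)·0.668) / (9.2) = 0.709
Residual b − A·x = (-0.672, -1.133, 0.961); ∞-norm = 1.133

1.133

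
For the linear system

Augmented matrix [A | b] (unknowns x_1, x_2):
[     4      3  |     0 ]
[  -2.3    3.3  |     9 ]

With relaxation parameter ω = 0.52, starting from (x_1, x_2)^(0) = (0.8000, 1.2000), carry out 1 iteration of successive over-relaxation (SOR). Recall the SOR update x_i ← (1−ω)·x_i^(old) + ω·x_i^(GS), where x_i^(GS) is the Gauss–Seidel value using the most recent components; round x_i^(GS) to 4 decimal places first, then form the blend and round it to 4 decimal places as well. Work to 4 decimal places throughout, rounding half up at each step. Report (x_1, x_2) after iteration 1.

Iteration 1:
  x_1: GS value = (0 - (3)·1.2000) / (4) = -0.9000;  x_1 ← (1−ω)·0.8000 + ω·-0.9000 = -0.0840
  x_2: GS value = (9 - (-2.3)·-0.0840) / (3.3) = 2.6687;  x_2 ← (1−ω)·1.2000 + ω·2.6687 = 1.9637

(-0.0840, 1.9637)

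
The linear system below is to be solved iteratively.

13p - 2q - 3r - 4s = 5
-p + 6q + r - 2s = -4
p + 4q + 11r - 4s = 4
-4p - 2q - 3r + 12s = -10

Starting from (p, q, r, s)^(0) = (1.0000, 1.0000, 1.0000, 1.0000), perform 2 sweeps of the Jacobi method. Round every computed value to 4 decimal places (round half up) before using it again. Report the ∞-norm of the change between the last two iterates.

0.7063

Iteration 1:
  p = (5 - (-2)·1.0000 - (-3)·1.0000 - (-4)·1.0000) / (13) = 1.0769
  q = (-4 - (-1)·1.0000 - (1)·1.0000 - (-2)·1.0000) / (6) = -0.3333
  r = (4 - (1)·1.0000 - (4)·1.0000 - (-4)·1.0000) / (11) = 0.2727
  s = (-10 - (-4)·1.0000 - (-2)·1.0000 - (-3)·1.0000) / (12) = -0.0833
Iteration 2:
  p = (5 - (-2)·-0.3333 - (-3)·0.2727 - (-4)·-0.0833) / (13) = 0.3706
  q = (-4 - (-1)·1.0769 - (1)·0.2727 - (-2)·-0.0833) / (6) = -0.5604
  r = (4 - (1)·1.0769 - (4)·-0.3333 - (-4)·-0.0833) / (11) = 0.3566
  s = (-10 - (-4)·1.0769 - (-2)·-0.3333 - (-3)·0.2727) / (12) = -0.4617
Change: (-0.7063, -0.2271, 0.0839, -0.3784) → max |·| = 0.7063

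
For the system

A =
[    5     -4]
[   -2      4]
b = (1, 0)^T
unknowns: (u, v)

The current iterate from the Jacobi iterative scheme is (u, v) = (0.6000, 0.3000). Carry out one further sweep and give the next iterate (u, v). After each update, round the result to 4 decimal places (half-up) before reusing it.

(0.4400, 0.3000)

One sweep:
  u = (1 - (-4)·0.3000) / (5) = 0.4400
  v = (0 - (-2)·0.6000) / (4) = 0.3000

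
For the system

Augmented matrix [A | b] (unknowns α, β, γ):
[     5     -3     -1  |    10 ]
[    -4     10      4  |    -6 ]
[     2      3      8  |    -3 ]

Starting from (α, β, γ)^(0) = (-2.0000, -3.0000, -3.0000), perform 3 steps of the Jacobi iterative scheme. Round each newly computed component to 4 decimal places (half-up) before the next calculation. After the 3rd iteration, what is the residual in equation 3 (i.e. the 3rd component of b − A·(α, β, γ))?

-2.9240

Iteration 1:
  α = (10 - (-3)·-3.0000 - (-1)·-3.0000) / (5) = -0.4000
  β = (-6 - (-4)·-2.0000 - (4)·-3.0000) / (10) = -0.2000
  γ = (-3 - (2)·-2.0000 - (3)·-3.0000) / (8) = 1.2500
Iteration 2:
  α = (10 - (-3)·-0.2000 - (-1)·1.2500) / (5) = 2.1300
  β = (-6 - (-4)·-0.4000 - (4)·1.2500) / (10) = -1.2600
  γ = (-3 - (2)·-0.4000 - (3)·-0.2000) / (8) = -0.2000
Iteration 3:
  α = (10 - (-3)·-1.2600 - (-1)·-0.2000) / (5) = 1.2040
  β = (-6 - (-4)·2.1300 - (4)·-0.2000) / (10) = 0.3320
  γ = (-3 - (2)·2.1300 - (3)·-1.2600) / (8) = -0.4350
Residual b − A·x = (4.5410, -2.7640, -2.9240)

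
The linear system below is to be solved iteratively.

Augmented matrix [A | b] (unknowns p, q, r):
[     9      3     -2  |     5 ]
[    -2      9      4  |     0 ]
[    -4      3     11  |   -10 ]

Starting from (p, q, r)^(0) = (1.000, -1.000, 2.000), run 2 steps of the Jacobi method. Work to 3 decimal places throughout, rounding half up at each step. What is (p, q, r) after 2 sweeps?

Iteration 1:
  p = (5 - (3)·-1.000 - (-2)·2.000) / (9) = 1.333
  q = (0 - (-2)·1.000 - (4)·2.000) / (9) = -0.667
  r = (-10 - (-4)·1.000 - (3)·-1.000) / (11) = -0.273
Iteration 2:
  p = (5 - (3)·-0.667 - (-2)·-0.273) / (9) = 0.717
  q = (0 - (-2)·1.333 - (4)·-0.273) / (9) = 0.418
  r = (-10 - (-4)·1.333 - (3)·-0.667) / (11) = -0.242

(0.717, 0.418, -0.242)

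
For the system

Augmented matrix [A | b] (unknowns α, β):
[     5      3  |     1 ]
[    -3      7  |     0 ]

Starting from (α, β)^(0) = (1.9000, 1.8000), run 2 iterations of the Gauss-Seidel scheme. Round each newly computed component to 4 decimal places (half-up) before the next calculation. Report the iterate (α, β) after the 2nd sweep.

Iteration 1:
  α = (1 - (3)·1.8000) / (5) = -0.8800
  β = (0 - (-3)·-0.8800) / (7) = -0.3771
Iteration 2:
  α = (1 - (3)·-0.3771) / (5) = 0.4263
  β = (0 - (-3)·0.4263) / (7) = 0.1827

(0.4263, 0.1827)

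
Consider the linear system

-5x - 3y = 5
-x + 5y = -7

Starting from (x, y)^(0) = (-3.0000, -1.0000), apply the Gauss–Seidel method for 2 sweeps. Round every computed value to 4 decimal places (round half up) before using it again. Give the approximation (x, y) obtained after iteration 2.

Iteration 1:
  x = (5 - (-3)·-1.0000) / (-5) = -0.4000
  y = (-7 - (-1)·-0.4000) / (5) = -1.4800
Iteration 2:
  x = (5 - (-3)·-1.4800) / (-5) = -0.1120
  y = (-7 - (-1)·-0.1120) / (5) = -1.4224

(-0.1120, -1.4224)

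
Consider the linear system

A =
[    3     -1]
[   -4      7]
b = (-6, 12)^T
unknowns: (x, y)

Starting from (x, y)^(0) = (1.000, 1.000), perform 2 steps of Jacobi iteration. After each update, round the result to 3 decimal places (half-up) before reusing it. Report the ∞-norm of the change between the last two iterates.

Iteration 1:
  x = (-6 - (-1)·1.000) / (3) = -1.667
  y = (12 - (-4)·1.000) / (7) = 2.286
Iteration 2:
  x = (-6 - (-1)·2.286) / (3) = -1.238
  y = (12 - (-4)·-1.667) / (7) = 0.762
Change: (0.429, -1.524) → max |·| = 1.524

1.524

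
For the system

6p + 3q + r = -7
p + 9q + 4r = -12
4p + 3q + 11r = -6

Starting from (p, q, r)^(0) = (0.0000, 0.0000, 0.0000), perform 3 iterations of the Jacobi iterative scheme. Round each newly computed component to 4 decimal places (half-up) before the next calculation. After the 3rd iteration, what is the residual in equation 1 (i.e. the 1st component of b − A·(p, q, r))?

1.6797

Iteration 1:
  p = (-7 - (3)·0.0000 - (1)·0.0000) / (6) = -1.1667
  q = (-12 - (1)·0.0000 - (4)·0.0000) / (9) = -1.3333
  r = (-6 - (4)·0.0000 - (3)·0.0000) / (11) = -0.5455
Iteration 2:
  p = (-7 - (3)·-1.3333 - (1)·-0.5455) / (6) = -0.4091
  q = (-12 - (1)·-1.1667 - (4)·-0.5455) / (9) = -0.9613
  r = (-6 - (4)·-1.1667 - (3)·-1.3333) / (11) = 0.2424
Iteration 3:
  p = (-7 - (3)·-0.9613 - (1)·0.2424) / (6) = -0.7264
  q = (-12 - (1)·-0.4091 - (4)·0.2424) / (9) = -1.3956
  r = (-6 - (4)·-0.4091 - (3)·-0.9613) / (11) = -0.1345
Residual b − A·x = (1.6797, 1.8248, 2.5719)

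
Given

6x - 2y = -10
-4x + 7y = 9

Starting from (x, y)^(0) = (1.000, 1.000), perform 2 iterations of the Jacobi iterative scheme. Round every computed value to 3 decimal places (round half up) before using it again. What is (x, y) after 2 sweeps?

(-1.048, 0.524)

Iteration 1:
  x = (-10 - (-2)·1.000) / (6) = -1.333
  y = (9 - (-4)·1.000) / (7) = 1.857
Iteration 2:
  x = (-10 - (-2)·1.857) / (6) = -1.048
  y = (9 - (-4)·-1.333) / (7) = 0.524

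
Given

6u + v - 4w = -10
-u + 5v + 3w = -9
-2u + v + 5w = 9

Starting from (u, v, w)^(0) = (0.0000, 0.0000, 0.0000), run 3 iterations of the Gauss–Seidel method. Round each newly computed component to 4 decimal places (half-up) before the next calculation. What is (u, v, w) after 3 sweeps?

Iteration 1:
  u = (-10 - (1)·0.0000 - (-4)·0.0000) / (6) = -1.6667
  v = (-9 - (-1)·-1.6667 - (3)·0.0000) / (5) = -2.1333
  w = (9 - (-2)·-1.6667 - (1)·-2.1333) / (5) = 1.5600
Iteration 2:
  u = (-10 - (1)·-2.1333 - (-4)·1.5600) / (6) = -0.2711
  v = (-9 - (-1)·-0.2711 - (3)·1.5600) / (5) = -2.7902
  w = (9 - (-2)·-0.2711 - (1)·-2.7902) / (5) = 2.2496
Iteration 3:
  u = (-10 - (1)·-2.7902 - (-4)·2.2496) / (6) = 0.2981
  v = (-9 - (-1)·0.2981 - (3)·2.2496) / (5) = -3.0901
  w = (9 - (-2)·0.2981 - (1)·-3.0901) / (5) = 2.5373

(0.2981, -3.0901, 2.5373)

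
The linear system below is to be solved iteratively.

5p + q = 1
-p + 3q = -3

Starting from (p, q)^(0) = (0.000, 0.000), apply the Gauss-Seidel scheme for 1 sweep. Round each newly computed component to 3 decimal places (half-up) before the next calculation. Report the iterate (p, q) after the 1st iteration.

(0.200, -0.933)

Iteration 1:
  p = (1 - (1)·0.000) / (5) = 0.200
  q = (-3 - (-1)·0.200) / (3) = -0.933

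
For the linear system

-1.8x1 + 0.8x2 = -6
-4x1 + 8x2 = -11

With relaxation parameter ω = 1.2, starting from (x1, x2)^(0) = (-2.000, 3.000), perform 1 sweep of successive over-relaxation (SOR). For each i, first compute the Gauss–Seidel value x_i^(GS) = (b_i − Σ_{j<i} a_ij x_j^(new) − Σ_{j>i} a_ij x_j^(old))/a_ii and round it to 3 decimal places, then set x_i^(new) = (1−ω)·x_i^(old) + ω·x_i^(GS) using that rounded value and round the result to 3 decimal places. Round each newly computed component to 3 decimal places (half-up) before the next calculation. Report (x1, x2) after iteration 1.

Iteration 1:
  x1: GS value = (-6 - (0.8)·3.000) / (-1.8) = 4.667;  x1 ← (1−ω)·-2.000 + ω·4.667 = 6.000
  x2: GS value = (-11 - (-4)·6.000) / (8) = 1.625;  x2 ← (1−ω)·3.000 + ω·1.625 = 1.350

(6.000, 1.350)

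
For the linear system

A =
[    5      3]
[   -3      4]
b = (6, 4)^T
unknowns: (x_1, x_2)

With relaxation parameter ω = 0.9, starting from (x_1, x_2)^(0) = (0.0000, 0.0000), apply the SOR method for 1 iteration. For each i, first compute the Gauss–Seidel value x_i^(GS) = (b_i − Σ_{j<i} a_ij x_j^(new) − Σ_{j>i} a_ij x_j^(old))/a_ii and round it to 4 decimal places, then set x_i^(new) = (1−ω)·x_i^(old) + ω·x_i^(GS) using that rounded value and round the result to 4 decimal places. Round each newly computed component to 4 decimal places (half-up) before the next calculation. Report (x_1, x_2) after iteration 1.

Iteration 1:
  x_1: GS value = (6 - (3)·0.0000) / (5) = 1.2000;  x_1 ← (1−ω)·0.0000 + ω·1.2000 = 1.0800
  x_2: GS value = (4 - (-3)·1.0800) / (4) = 1.8100;  x_2 ← (1−ω)·0.0000 + ω·1.8100 = 1.6290

(1.0800, 1.6290)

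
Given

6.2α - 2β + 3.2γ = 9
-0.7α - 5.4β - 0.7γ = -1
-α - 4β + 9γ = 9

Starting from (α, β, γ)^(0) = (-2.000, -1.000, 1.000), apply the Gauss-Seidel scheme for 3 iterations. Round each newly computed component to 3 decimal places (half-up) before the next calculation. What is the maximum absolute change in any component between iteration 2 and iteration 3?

0.021

Iteration 1:
  α = (9 - (-2)·-1.000 - (3.2)·1.000) / (6.2) = 0.613
  β = (-1 - (-0.7)·0.613 - (-0.7)·1.000) / (-5.4) = -0.024
  γ = (9 - (-1)·0.613 - (-4)·-0.024) / (9) = 1.057
Iteration 2:
  α = (9 - (-2)·-0.024 - (3.2)·1.057) / (6.2) = 0.898
  β = (-1 - (-0.7)·0.898 - (-0.7)·1.057) / (-5.4) = -0.068
  γ = (9 - (-1)·0.898 - (-4)·-0.068) / (9) = 1.070
Iteration 3:
  α = (9 - (-2)·-0.068 - (3.2)·1.070) / (6.2) = 0.877
  β = (-1 - (-0.7)·0.877 - (-0.7)·1.070) / (-5.4) = -0.067
  γ = (9 - (-1)·0.877 - (-4)·-0.067) / (9) = 1.068
Change: (-0.021, 0.001, -0.002) → max |·| = 0.021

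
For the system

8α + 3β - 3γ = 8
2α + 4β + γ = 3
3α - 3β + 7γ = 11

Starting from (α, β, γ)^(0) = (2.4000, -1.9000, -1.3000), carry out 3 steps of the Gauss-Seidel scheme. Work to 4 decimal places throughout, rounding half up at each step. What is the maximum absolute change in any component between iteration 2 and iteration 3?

0.1327

Iteration 1:
  α = (8 - (3)·-1.9000 - (-3)·-1.3000) / (8) = 1.2250
  β = (3 - (2)·1.2250 - (1)·-1.3000) / (4) = 0.4625
  γ = (11 - (3)·1.2250 - (-3)·0.4625) / (7) = 1.2446
Iteration 2:
  α = (8 - (3)·0.4625 - (-3)·1.2446) / (8) = 1.2933
  β = (3 - (2)·1.2933 - (1)·1.2446) / (4) = -0.2078
  γ = (11 - (3)·1.2933 - (-3)·-0.2078) / (7) = 0.9281
Iteration 3:
  α = (8 - (3)·-0.2078 - (-3)·0.9281) / (8) = 1.4260
  β = (3 - (2)·1.4260 - (1)·0.9281) / (4) = -0.1950
  γ = (11 - (3)·1.4260 - (-3)·-0.1950) / (7) = 0.8767
Change: (0.1327, 0.0128, -0.0514) → max |·| = 0.1327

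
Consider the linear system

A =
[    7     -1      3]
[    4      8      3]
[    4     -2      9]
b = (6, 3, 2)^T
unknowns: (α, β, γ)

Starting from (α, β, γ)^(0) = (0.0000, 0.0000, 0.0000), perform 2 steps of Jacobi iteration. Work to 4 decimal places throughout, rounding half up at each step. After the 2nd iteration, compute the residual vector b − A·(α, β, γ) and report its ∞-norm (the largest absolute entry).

Iteration 1:
  α = (6 - (-1)·0.0000 - (3)·0.0000) / (7) = 0.8571
  β = (3 - (4)·0.0000 - (3)·0.0000) / (8) = 0.3750
  γ = (2 - (4)·0.0000 - (-2)·0.0000) / (9) = 0.2222
Iteration 2:
  α = (6 - (-1)·0.3750 - (3)·0.2222) / (7) = 0.8155
  β = (3 - (4)·0.8571 - (3)·0.2222) / (8) = -0.1369
  γ = (2 - (4)·0.8571 - (-2)·0.3750) / (9) = -0.0754
Residual b − A·x = (0.3808, 1.0594, -0.8572); ∞-norm = 1.0594

1.0594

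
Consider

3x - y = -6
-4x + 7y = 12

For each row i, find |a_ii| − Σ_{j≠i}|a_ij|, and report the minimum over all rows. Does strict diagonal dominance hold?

row 1: |3| − (1) = 2
row 2: |7| − (4) = 3
minimum over rows = 2 → strictly diagonally dominant (convergence guaranteed)

2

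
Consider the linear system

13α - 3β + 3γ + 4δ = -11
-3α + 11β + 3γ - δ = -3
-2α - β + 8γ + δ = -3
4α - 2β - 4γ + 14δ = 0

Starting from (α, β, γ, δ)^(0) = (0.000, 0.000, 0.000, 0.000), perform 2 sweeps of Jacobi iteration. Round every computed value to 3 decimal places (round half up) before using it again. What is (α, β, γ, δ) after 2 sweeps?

Iteration 1:
  α = (-11 - (-3)·0.000 - (3)·0.000 - (4)·0.000) / (13) = -0.846
  β = (-3 - (-3)·0.000 - (3)·0.000 - (-1)·0.000) / (11) = -0.273
  γ = (-3 - (-2)·0.000 - (-1)·0.000 - (1)·0.000) / (8) = -0.375
  δ = (0 - (4)·0.000 - (-2)·0.000 - (-4)·0.000) / (14) = 0.000
Iteration 2:
  α = (-11 - (-3)·-0.273 - (3)·-0.375 - (4)·0.000) / (13) = -0.823
  β = (-3 - (-3)·-0.846 - (3)·-0.375 - (-1)·0.000) / (11) = -0.401
  γ = (-3 - (-2)·-0.846 - (-1)·-0.273 - (1)·0.000) / (8) = -0.621
  δ = (0 - (4)·-0.846 - (-2)·-0.273 - (-4)·-0.375) / (14) = 0.096

(-0.823, -0.401, -0.621, 0.096)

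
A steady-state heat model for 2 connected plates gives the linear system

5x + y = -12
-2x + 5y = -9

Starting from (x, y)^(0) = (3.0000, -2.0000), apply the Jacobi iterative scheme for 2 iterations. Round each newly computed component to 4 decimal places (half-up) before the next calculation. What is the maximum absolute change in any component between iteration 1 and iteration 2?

2.0000

Iteration 1:
  x = (-12 - (1)·-2.0000) / (5) = -2.0000
  y = (-9 - (-2)·3.0000) / (5) = -0.6000
Iteration 2:
  x = (-12 - (1)·-0.6000) / (5) = -2.2800
  y = (-9 - (-2)·-2.0000) / (5) = -2.6000
Change: (-0.2800, -2.0000) → max |·| = 2.0000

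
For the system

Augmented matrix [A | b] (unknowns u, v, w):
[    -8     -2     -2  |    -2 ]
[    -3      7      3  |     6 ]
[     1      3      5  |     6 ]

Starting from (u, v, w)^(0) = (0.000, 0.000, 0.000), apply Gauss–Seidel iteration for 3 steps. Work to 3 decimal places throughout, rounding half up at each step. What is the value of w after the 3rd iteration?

Iteration 1:
  u = (-2 - (-2)·0.000 - (-2)·0.000) / (-8) = 0.250
  v = (6 - (-3)·0.250 - (3)·0.000) / (7) = 0.964
  w = (6 - (1)·0.250 - (3)·0.964) / (5) = 0.572
Iteration 2:
  u = (-2 - (-2)·0.964 - (-2)·0.572) / (-8) = -0.134
  v = (6 - (-3)·-0.134 - (3)·0.572) / (7) = 0.555
  w = (6 - (1)·-0.134 - (3)·0.555) / (5) = 0.894
Iteration 3:
  u = (-2 - (-2)·0.555 - (-2)·0.894) / (-8) = -0.112
  v = (6 - (-3)·-0.112 - (3)·0.894) / (7) = 0.426
  w = (6 - (1)·-0.112 - (3)·0.426) / (5) = 0.967

0.967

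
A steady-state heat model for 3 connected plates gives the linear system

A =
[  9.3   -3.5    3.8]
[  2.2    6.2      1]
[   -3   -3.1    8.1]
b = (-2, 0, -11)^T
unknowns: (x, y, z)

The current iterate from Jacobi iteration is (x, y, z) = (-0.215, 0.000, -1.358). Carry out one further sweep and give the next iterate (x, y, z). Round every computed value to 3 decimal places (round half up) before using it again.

One sweep:
  x = (-2 - (-3.5)·0.000 - (3.8)·-1.358) / (9.3) = 0.340
  y = (0 - (2.2)·-0.215 - (1)·-1.358) / (6.2) = 0.295
  z = (-11 - (-3)·-0.215 - (-3.1)·0.000) / (8.1) = -1.438

(0.340, 0.295, -1.438)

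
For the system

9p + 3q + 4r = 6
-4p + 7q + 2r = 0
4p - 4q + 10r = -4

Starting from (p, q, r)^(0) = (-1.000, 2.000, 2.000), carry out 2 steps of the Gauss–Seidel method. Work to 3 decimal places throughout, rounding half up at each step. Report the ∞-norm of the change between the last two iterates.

Iteration 1:
  p = (6 - (3)·2.000 - (4)·2.000) / (9) = -0.889
  q = (0 - (-4)·-0.889 - (2)·2.000) / (7) = -1.079
  r = (-4 - (4)·-0.889 - (-4)·-1.079) / (10) = -0.476
Iteration 2:
  p = (6 - (3)·-1.079 - (4)·-0.476) / (9) = 1.238
  q = (0 - (-4)·1.238 - (2)·-0.476) / (7) = 0.843
  r = (-4 - (4)·1.238 - (-4)·0.843) / (10) = -0.558
Change: (2.127, 1.922, -0.082) → max |·| = 2.127

2.127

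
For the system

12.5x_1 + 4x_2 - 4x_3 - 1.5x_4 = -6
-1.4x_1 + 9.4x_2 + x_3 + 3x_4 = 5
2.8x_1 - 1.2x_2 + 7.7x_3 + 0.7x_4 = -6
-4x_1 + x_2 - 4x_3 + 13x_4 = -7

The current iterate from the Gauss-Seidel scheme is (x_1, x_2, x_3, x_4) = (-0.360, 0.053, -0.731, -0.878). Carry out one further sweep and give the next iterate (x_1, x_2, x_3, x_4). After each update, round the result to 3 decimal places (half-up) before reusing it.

One sweep:
  x_1 = (-6 - (4)·0.053 - (-4)·-0.731 - (-1.5)·-0.878) / (12.5) = -0.836
  x_2 = (5 - (-1.4)·-0.836 - (1)·-0.731 - (3)·-0.878) / (9.4) = 0.765
  x_3 = (-6 - (2.8)·-0.836 - (-1.2)·0.765 - (0.7)·-0.878) / (7.7) = -0.276
  x_4 = (-7 - (-4)·-0.836 - (1)·0.765 - (-4)·-0.276) / (13) = -0.939

(-0.836, 0.765, -0.276, -0.939)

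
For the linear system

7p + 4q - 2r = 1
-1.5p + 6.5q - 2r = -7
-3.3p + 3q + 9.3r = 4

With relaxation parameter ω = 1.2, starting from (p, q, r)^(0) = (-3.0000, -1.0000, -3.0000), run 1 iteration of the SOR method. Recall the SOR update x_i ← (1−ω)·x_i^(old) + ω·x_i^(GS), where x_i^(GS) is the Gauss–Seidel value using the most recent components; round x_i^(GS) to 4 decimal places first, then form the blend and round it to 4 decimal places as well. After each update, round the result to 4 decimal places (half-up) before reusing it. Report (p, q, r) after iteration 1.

Iteration 1:
  p: GS value = (1 - (4)·-1.0000 - (-2)·-3.0000) / (7) = -0.1429;  p ← (1−ω)·-3.0000 + ω·-0.1429 = 0.4285
  q: GS value = (-7 - (-1.5)·0.4285 - (-2)·-3.0000) / (6.5) = -1.9011;  q ← (1−ω)·-1.0000 + ω·-1.9011 = -2.0813
  r: GS value = (4 - (-3.3)·0.4285 - (3)·-2.0813) / (9.3) = 1.2535;  r ← (1−ω)·-3.0000 + ω·1.2535 = 2.1042

(0.4285, -2.0813, 2.1042)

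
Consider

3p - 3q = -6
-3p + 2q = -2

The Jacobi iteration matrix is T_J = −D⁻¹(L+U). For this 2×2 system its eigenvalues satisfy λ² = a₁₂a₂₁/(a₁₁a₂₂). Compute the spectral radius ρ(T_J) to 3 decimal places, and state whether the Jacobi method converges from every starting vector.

a₁₂a₂₁/(a₁₁a₂₂) = (-3)·(-3) / ((3)·(2)) = 1.500000
ρ = √|1.500000| = √1.500000 = 1.225
ρ > 1, so Jacobi diverges

1.225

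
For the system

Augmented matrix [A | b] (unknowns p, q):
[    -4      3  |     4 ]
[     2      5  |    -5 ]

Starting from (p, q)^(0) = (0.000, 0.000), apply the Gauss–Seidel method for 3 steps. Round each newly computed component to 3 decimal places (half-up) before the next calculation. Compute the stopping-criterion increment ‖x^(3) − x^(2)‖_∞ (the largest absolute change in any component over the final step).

0.135

Iteration 1:
  p = (4 - (3)·0.000) / (-4) = -1.000
  q = (-5 - (2)·-1.000) / (5) = -0.600
Iteration 2:
  p = (4 - (3)·-0.600) / (-4) = -1.450
  q = (-5 - (2)·-1.450) / (5) = -0.420
Iteration 3:
  p = (4 - (3)·-0.420) / (-4) = -1.315
  q = (-5 - (2)·-1.315) / (5) = -0.474
Change: (0.135, -0.054) → max |·| = 0.135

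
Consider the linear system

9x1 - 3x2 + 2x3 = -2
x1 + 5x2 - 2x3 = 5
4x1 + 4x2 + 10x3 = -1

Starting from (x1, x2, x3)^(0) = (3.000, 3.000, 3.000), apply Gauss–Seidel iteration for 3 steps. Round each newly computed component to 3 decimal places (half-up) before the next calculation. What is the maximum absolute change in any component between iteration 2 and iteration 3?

Iteration 1:
  x1 = (-2 - (-3)·3.000 - (2)·3.000) / (9) = 0.111
  x2 = (5 - (1)·0.111 - (-2)·3.000) / (5) = 2.178
  x3 = (-1 - (4)·0.111 - (4)·2.178) / (10) = -1.016
Iteration 2:
  x1 = (-2 - (-3)·2.178 - (2)·-1.016) / (9) = 0.730
  x2 = (5 - (1)·0.730 - (-2)·-1.016) / (5) = 0.448
  x3 = (-1 - (4)·0.730 - (4)·0.448) / (10) = -0.571
Iteration 3:
  x1 = (-2 - (-3)·0.448 - (2)·-0.571) / (9) = 0.054
  x2 = (5 - (1)·0.054 - (-2)·-0.571) / (5) = 0.761
  x3 = (-1 - (4)·0.054 - (4)·0.761) / (10) = -0.426
Change: (-0.676, 0.313, 0.145) → max |·| = 0.676

0.676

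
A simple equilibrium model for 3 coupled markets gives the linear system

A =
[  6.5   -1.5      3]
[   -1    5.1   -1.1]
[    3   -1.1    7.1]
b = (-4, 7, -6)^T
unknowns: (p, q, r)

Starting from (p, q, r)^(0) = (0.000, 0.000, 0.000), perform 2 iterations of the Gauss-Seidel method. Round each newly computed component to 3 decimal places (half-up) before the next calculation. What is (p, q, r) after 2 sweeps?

(-0.146, 1.260, -0.588)

Iteration 1:
  p = (-4 - (-1.5)·0.000 - (3)·0.000) / (6.5) = -0.615
  q = (7 - (-1)·-0.615 - (-1.1)·0.000) / (5.1) = 1.252
  r = (-6 - (3)·-0.615 - (-1.1)·1.252) / (7.1) = -0.391
Iteration 2:
  p = (-4 - (-1.5)·1.252 - (3)·-0.391) / (6.5) = -0.146
  q = (7 - (-1)·-0.146 - (-1.1)·-0.391) / (5.1) = 1.260
  r = (-6 - (3)·-0.146 - (-1.1)·1.260) / (7.1) = -0.588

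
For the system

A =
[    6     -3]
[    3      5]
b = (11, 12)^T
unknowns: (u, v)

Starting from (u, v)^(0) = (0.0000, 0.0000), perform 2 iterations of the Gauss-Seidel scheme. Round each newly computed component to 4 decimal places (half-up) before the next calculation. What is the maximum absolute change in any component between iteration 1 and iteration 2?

0.6500

Iteration 1:
  u = (11 - (-3)·0.0000) / (6) = 1.8333
  v = (12 - (3)·1.8333) / (5) = 1.3000
Iteration 2:
  u = (11 - (-3)·1.3000) / (6) = 2.4833
  v = (12 - (3)·2.4833) / (5) = 0.9100
Change: (0.6500, -0.3900) → max |·| = 0.6500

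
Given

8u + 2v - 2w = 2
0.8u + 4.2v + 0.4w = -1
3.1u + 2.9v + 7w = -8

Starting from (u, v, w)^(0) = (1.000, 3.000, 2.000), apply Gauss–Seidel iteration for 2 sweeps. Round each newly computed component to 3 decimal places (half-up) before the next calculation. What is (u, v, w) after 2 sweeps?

Iteration 1:
  u = (2 - (2)·3.000 - (-2)·2.000) / (8) = 0.000
  v = (-1 - (0.8)·0.000 - (0.4)·2.000) / (4.2) = -0.429
  w = (-8 - (3.1)·0.000 - (2.9)·-0.429) / (7) = -0.965
Iteration 2:
  u = (2 - (2)·-0.429 - (-2)·-0.965) / (8) = 0.116
  v = (-1 - (0.8)·0.116 - (0.4)·-0.965) / (4.2) = -0.168
  w = (-8 - (3.1)·0.116 - (2.9)·-0.168) / (7) = -1.125

(0.116, -0.168, -1.125)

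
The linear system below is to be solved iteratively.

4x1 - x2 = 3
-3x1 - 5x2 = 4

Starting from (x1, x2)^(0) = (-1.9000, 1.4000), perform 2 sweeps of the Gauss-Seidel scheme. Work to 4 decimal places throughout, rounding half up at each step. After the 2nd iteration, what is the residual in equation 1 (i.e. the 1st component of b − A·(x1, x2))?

0.4290

Iteration 1:
  x1 = (3 - (-1)·1.4000) / (4) = 1.1000
  x2 = (4 - (-3)·1.1000) / (-5) = -1.4600
Iteration 2:
  x1 = (3 - (-1)·-1.4600) / (4) = 0.3850
  x2 = (4 - (-3)·0.3850) / (-5) = -1.0310
Residual b − A·x = (0.4290, 0.0000)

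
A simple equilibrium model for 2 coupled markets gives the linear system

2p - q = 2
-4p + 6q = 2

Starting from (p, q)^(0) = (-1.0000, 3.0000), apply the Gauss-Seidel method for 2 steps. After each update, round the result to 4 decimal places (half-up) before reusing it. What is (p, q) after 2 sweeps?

(2.0000, 1.6667)

Iteration 1:
  p = (2 - (-1)·3.0000) / (2) = 2.5000
  q = (2 - (-4)·2.5000) / (6) = 2.0000
Iteration 2:
  p = (2 - (-1)·2.0000) / (2) = 2.0000
  q = (2 - (-4)·2.0000) / (6) = 1.6667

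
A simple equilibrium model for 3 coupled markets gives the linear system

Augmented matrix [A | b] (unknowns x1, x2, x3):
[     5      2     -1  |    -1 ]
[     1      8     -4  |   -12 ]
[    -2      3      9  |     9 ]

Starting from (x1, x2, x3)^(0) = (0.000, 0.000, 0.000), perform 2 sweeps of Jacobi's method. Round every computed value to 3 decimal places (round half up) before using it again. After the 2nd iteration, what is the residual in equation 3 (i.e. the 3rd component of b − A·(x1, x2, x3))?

Iteration 1:
  x1 = (-1 - (2)·0.000 - (-1)·0.000) / (5) = -0.200
  x2 = (-12 - (1)·0.000 - (-4)·0.000) / (8) = -1.500
  x3 = (9 - (-2)·0.000 - (3)·0.000) / (9) = 1.000
Iteration 2:
  x1 = (-1 - (2)·-1.500 - (-1)·1.000) / (5) = 0.600
  x2 = (-12 - (1)·-0.200 - (-4)·1.000) / (8) = -0.975
  x3 = (9 - (-2)·-0.200 - (3)·-1.500) / (9) = 1.456
Residual b − A·x = (-0.594, 1.024, 0.021)

0.021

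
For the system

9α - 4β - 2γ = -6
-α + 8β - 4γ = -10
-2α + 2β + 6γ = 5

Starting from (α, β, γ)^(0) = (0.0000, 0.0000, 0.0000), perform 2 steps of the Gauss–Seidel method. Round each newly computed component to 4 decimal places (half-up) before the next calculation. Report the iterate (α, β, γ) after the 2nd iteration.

(-1.0247, -0.8503, 0.7752)

Iteration 1:
  α = (-6 - (-4)·0.0000 - (-2)·0.0000) / (9) = -0.6667
  β = (-10 - (-1)·-0.6667 - (-4)·0.0000) / (8) = -1.3333
  γ = (5 - (-2)·-0.6667 - (2)·-1.3333) / (6) = 1.0555
Iteration 2:
  α = (-6 - (-4)·-1.3333 - (-2)·1.0555) / (9) = -1.0247
  β = (-10 - (-1)·-1.0247 - (-4)·1.0555) / (8) = -0.8503
  γ = (5 - (-2)·-1.0247 - (2)·-0.8503) / (6) = 0.7752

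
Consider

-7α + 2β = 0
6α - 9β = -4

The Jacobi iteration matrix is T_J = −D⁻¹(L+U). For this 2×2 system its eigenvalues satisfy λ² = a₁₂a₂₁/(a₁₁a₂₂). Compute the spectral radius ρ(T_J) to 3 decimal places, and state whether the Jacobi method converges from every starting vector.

a₁₂a₂₁/(a₁₁a₂₂) = (2)·(6) / ((-7)·(-9)) = 0.190476
ρ = √|0.190476| = √0.190476 = 0.436
ρ < 1, so Jacobi converges

0.436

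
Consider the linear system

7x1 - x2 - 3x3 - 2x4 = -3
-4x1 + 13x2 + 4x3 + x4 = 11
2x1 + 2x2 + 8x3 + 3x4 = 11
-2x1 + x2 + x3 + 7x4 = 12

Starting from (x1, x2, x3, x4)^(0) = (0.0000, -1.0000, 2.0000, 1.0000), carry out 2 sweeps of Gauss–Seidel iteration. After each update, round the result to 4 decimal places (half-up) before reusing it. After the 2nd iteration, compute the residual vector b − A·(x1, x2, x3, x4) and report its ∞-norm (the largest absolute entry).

1.2648

Iteration 1:
  x1 = (-3 - (-1)·-1.0000 - (-3)·2.0000 - (-2)·1.0000) / (7) = 0.5714
  x2 = (11 - (-4)·0.5714 - (4)·2.0000 - (1)·1.0000) / (13) = 0.3297
  x3 = (11 - (2)·0.5714 - (2)·0.3297 - (3)·1.0000) / (8) = 0.7747
  x4 = (12 - (-2)·0.5714 - (1)·0.3297 - (1)·0.7747) / (7) = 1.7198
Iteration 2:
  x1 = (-3 - (-1)·0.3297 - (-3)·0.7747 - (-2)·1.7198) / (7) = 0.4419
  x2 = (11 - (-4)·0.4419 - (4)·0.7747 - (1)·1.7198) / (13) = 0.6115
  x3 = (11 - (2)·0.4419 - (2)·0.6115 - (3)·1.7198) / (8) = 0.4667
  x4 = (12 - (-2)·0.4419 - (1)·0.6115 - (1)·0.4667) / (7) = 1.6865
Residual b − A·x = (-0.7087, 1.2648, 0.1001, 0.0001); ∞-norm = 1.2648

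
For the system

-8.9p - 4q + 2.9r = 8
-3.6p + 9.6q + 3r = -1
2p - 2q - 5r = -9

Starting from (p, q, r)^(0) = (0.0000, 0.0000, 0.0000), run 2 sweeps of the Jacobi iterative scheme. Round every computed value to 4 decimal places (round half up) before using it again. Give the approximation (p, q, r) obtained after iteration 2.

(-0.2655, -1.0038, 1.4821)

Iteration 1:
  p = (8 - (-4)·0.0000 - (2.9)·0.0000) / (-8.9) = -0.8989
  q = (-1 - (-3.6)·0.0000 - (3)·0.0000) / (9.6) = -0.1042
  r = (-9 - (2)·0.0000 - (-2)·0.0000) / (-5) = 1.8000
Iteration 2:
  p = (8 - (-4)·-0.1042 - (2.9)·1.8000) / (-8.9) = -0.2655
  q = (-1 - (-3.6)·-0.8989 - (3)·1.8000) / (9.6) = -1.0038
  r = (-9 - (2)·-0.8989 - (-2)·-0.1042) / (-5) = 1.4821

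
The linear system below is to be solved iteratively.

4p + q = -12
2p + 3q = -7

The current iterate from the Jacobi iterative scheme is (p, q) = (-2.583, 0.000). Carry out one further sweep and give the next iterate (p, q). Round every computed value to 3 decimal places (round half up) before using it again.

One sweep:
  p = (-12 - (1)·0.000) / (4) = -3.000
  q = (-7 - (2)·-2.583) / (3) = -0.611

(-3.000, -0.611)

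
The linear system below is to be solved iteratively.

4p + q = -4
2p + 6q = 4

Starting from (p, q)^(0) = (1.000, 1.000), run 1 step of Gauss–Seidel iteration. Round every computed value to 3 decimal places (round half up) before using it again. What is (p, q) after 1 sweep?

(-1.250, 1.083)

Iteration 1:
  p = (-4 - (1)·1.000) / (4) = -1.250
  q = (4 - (2)·-1.250) / (6) = 1.083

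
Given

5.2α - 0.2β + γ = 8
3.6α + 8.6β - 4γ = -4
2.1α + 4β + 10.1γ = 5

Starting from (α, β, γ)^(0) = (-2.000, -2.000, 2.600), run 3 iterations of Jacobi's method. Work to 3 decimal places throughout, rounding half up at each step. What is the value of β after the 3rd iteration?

Iteration 1:
  α = (8 - (-0.2)·-2.000 - (1)·2.600) / (5.2) = 0.962
  β = (-4 - (3.6)·-2.000 - (-4)·2.600) / (8.6) = 1.581
  γ = (5 - (2.1)·-2.000 - (4)·-2.000) / (10.1) = 1.703
Iteration 2:
  α = (8 - (-0.2)·1.581 - (1)·1.703) / (5.2) = 1.272
  β = (-4 - (3.6)·0.962 - (-4)·1.703) / (8.6) = -0.076
  γ = (5 - (2.1)·0.962 - (4)·1.581) / (10.1) = -0.331
Iteration 3:
  α = (8 - (-0.2)·-0.076 - (1)·-0.331) / (5.2) = 1.599
  β = (-4 - (3.6)·1.272 - (-4)·-0.331) / (8.6) = -1.152
  γ = (5 - (2.1)·1.272 - (4)·-0.076) / (10.1) = 0.261

-1.152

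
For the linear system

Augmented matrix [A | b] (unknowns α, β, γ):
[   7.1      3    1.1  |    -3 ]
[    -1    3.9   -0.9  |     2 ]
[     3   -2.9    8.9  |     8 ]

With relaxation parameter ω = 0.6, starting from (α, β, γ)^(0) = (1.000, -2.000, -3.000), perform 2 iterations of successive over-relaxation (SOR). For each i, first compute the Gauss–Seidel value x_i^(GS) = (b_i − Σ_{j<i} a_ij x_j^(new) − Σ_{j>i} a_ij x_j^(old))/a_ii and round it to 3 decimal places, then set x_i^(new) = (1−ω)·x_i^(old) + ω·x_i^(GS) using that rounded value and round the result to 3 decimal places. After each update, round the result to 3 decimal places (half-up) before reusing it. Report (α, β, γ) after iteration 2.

(0.406, -0.074, 0.043)

Iteration 1:
  α: GS value = (-3 - (3)·-2.000 - (1.1)·-3.000) / (7.1) = 0.887;  α ← (1−ω)·1.000 + ω·0.887 = 0.932
  β: GS value = (2 - (-1)·0.932 - (-0.9)·-3.000) / (3.9) = 0.059;  β ← (1−ω)·-2.000 + ω·0.059 = -0.765
  γ: GS value = (8 - (3)·0.932 - (-2.9)·-0.765) / (8.9) = 0.335;  γ ← (1−ω)·-3.000 + ω·0.335 = -0.999
Iteration 2:
  α: GS value = (-3 - (3)·-0.765 - (1.1)·-0.999) / (7.1) = 0.055;  α ← (1−ω)·0.932 + ω·0.055 = 0.406
  β: GS value = (2 - (-1)·0.406 - (-0.9)·-0.999) / (3.9) = 0.386;  β ← (1−ω)·-0.765 + ω·0.386 = -0.074
  γ: GS value = (8 - (3)·0.406 - (-2.9)·-0.074) / (8.9) = 0.738;  γ ← (1−ω)·-0.999 + ω·0.738 = 0.043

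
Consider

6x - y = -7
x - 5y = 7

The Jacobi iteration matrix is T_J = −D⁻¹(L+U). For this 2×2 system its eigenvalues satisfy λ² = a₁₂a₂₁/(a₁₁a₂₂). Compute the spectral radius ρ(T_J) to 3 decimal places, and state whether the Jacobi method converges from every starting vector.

0.183

a₁₂a₂₁/(a₁₁a₂₂) = (-1)·(1) / ((6)·(-5)) = 0.033333
ρ = √|0.033333| = √0.033333 = 0.183
ρ < 1, so Jacobi converges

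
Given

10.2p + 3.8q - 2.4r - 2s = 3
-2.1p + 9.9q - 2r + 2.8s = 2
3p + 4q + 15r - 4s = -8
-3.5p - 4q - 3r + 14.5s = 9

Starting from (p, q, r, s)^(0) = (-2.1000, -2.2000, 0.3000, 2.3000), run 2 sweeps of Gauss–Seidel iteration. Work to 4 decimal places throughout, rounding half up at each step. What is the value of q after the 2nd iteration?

-0.0223

Iteration 1:
  p = (3 - (3.8)·-2.2000 - (-2.4)·0.3000 - (-2)·2.3000) / (10.2) = 1.6353
  q = (2 - (-2.1)·1.6353 - (-2)·0.3000 - (2.8)·2.3000) / (9.9) = -0.0410
  r = (-8 - (3)·1.6353 - (4)·-0.0410 - (-4)·2.3000) / (15) = -0.2361
  s = (9 - (-3.5)·1.6353 - (-4)·-0.0410 - (-3)·-0.2361) / (14.5) = 0.9553
Iteration 2:
  p = (3 - (3.8)·-0.0410 - (-2.4)·-0.2361 - (-2)·0.9553) / (10.2) = 0.4412
  q = (2 - (-2.1)·0.4412 - (-2)·-0.2361 - (2.8)·0.9553) / (9.9) = -0.0223
  r = (-8 - (3)·0.4412 - (4)·-0.0223 - (-4)·0.9553) / (15) = -0.3609
  s = (9 - (-3.5)·0.4412 - (-4)·-0.0223 - (-3)·-0.3609) / (14.5) = 0.6464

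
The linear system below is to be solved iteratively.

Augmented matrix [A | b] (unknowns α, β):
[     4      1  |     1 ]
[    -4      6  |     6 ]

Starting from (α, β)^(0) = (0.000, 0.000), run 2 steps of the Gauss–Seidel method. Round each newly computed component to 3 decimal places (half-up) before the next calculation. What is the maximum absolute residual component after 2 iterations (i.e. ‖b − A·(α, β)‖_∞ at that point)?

0.196

Iteration 1:
  α = (1 - (1)·0.000) / (4) = 0.250
  β = (6 - (-4)·0.250) / (6) = 1.167
Iteration 2:
  α = (1 - (1)·1.167) / (4) = -0.042
  β = (6 - (-4)·-0.042) / (6) = 0.972
Residual b − A·x = (0.196, 0.000); ∞-norm = 0.196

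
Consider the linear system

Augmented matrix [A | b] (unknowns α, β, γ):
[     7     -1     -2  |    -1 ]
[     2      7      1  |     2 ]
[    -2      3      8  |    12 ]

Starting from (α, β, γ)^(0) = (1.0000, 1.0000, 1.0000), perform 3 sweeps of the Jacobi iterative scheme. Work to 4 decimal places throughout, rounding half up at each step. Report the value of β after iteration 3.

Iteration 1:
  α = (-1 - (-1)·1.0000 - (-2)·1.0000) / (7) = 0.2857
  β = (2 - (2)·1.0000 - (1)·1.0000) / (7) = -0.1429
  γ = (12 - (-2)·1.0000 - (3)·1.0000) / (8) = 1.3750
Iteration 2:
  α = (-1 - (-1)·-0.1429 - (-2)·1.3750) / (7) = 0.2296
  β = (2 - (2)·0.2857 - (1)·1.3750) / (7) = 0.0077
  γ = (12 - (-2)·0.2857 - (3)·-0.1429) / (8) = 1.6250
Iteration 3:
  α = (-1 - (-1)·0.0077 - (-2)·1.6250) / (7) = 0.3225
  β = (2 - (2)·0.2296 - (1)·1.6250) / (7) = -0.0120
  γ = (12 - (-2)·0.2296 - (3)·0.0077) / (8) = 1.5545

-0.0120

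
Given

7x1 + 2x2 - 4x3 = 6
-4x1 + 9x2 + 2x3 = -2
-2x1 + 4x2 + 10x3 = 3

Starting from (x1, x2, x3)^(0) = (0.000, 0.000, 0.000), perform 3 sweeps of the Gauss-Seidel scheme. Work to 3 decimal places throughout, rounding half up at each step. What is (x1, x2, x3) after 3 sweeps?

(1.070, 0.154, 0.452)

Iteration 1:
  x1 = (6 - (2)·0.000 - (-4)·0.000) / (7) = 0.857
  x2 = (-2 - (-4)·0.857 - (2)·0.000) / (9) = 0.159
  x3 = (3 - (-2)·0.857 - (4)·0.159) / (10) = 0.408
Iteration 2:
  x1 = (6 - (2)·0.159 - (-4)·0.408) / (7) = 1.045
  x2 = (-2 - (-4)·1.045 - (2)·0.408) / (9) = 0.152
  x3 = (3 - (-2)·1.045 - (4)·0.152) / (10) = 0.448
Iteration 3:
  x1 = (6 - (2)·0.152 - (-4)·0.448) / (7) = 1.070
  x2 = (-2 - (-4)·1.070 - (2)·0.448) / (9) = 0.154
  x3 = (3 - (-2)·1.070 - (4)·0.154) / (10) = 0.452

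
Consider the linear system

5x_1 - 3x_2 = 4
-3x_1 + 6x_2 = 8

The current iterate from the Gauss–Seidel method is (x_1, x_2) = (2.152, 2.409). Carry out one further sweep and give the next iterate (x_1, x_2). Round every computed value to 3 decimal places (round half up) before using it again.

(2.245, 2.456)

One sweep:
  x_1 = (4 - (-3)·2.409) / (5) = 2.245
  x_2 = (8 - (-3)·2.245) / (6) = 2.456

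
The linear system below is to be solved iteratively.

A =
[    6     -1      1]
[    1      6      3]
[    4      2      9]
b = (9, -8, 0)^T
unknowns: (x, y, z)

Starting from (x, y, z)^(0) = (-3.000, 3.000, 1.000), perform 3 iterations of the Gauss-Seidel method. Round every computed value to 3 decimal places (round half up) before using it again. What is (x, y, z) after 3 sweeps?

(1.311, -1.437, -0.263)

Iteration 1:
  x = (9 - (-1)·3.000 - (1)·1.000) / (6) = 1.833
  y = (-8 - (1)·1.833 - (3)·1.000) / (6) = -2.139
  z = (0 - (4)·1.833 - (2)·-2.139) / (9) = -0.339
Iteration 2:
  x = (9 - (-1)·-2.139 - (1)·-0.339) / (6) = 1.200
  y = (-8 - (1)·1.200 - (3)·-0.339) / (6) = -1.364
  z = (0 - (4)·1.200 - (2)·-1.364) / (9) = -0.230
Iteration 3:
  x = (9 - (-1)·-1.364 - (1)·-0.230) / (6) = 1.311
  y = (-8 - (1)·1.311 - (3)·-0.230) / (6) = -1.437
  z = (0 - (4)·1.311 - (2)·-1.437) / (9) = -0.263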